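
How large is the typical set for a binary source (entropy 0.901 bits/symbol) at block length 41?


log2|A_typical| = nH = 41 * 0.901 = 36.941, so |A_typical| ~ 2^36.941 = 1.319e+11

1.319e+11


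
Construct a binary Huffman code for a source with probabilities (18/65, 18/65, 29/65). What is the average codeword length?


Huffman construction (repeatedly merge the two least-probable nodes; each merge adds 1 bit to every symbol beneath it): 18/65 + 18/65 = 36/65; 29/65 + 36/65 = 1. Resulting codeword lengths (in the order the probabilities were given): (2, 2, 1). L_avg = sum(p_i * l_i) = 18/65*2 + 18/65*2 + 29/65*1 = 101/65 = 1.5538

1.5538 bits


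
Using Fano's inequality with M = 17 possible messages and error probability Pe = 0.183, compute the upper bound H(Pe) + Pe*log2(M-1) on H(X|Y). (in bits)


H(Pe) = -Pe*log2(Pe) - (1-Pe)*log2(1-Pe) = -0.183*log2(0.183) - 0.817*log2(0.817) = 0.448365 + 0.238231 = 0.6866. Pe*log2(M-1) = 0.183*log2(16) = 0.732000. Bound = H(Pe) + Pe*log2(M-1) = 0.448365 + 0.238231 + 0.732000 = 1.4186

1.4186 bits


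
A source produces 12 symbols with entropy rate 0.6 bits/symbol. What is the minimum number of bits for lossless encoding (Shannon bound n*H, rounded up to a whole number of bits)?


Minimum bits >= n * H = 12 * 0.6 = 7.2, rounded up to a whole number of bits = 8

8 bits


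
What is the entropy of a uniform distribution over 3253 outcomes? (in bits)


H = log2(n) = log2(3253) = 11.6676

11.6676 bits


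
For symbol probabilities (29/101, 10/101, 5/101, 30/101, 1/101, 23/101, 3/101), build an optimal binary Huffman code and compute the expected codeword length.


Huffman construction (repeatedly merge the two least-probable nodes; each merge adds 1 bit to every symbol beneath it): 1/101 + 3/101 = 4/101; 4/101 + 5/101 = 9/101; 9/101 + 10/101 = 19/101; 19/101 + 23/101 = 42/101; 29/101 + 30/101 = 59/101; 42/101 + 59/101 = 1. Resulting codeword lengths (in the order the probabilities were given): (2, 3, 4, 2, 5, 2, 5). L_avg = sum(p_i * l_i) = 29/101*2 + 10/101*3 + 5/101*4 + 30/101*2 + 1/101*5 + 23/101*2 + 3/101*5 = 234/101 = 2.3168

2.3168 bits


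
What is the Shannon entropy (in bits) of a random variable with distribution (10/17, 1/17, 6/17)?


H = -sum(p_i * log2(p_i)). Terms: -(10/17)*log2(10/17) = 0.450315; -(1/17)*log2(1/17) = 0.240439; -(6/17)*log2(6/17) = 0.530294. H = 0.450315 + 0.240439 + 0.530294 = 1.221

1.221 bits


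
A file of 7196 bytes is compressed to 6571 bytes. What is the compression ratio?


Ratio = original / compressed = 7196 / 6571 = 1.0951

1.0951


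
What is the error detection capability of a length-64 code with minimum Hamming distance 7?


Detection capability = d_min - 1 = 7 - 1 = 6

6 errors


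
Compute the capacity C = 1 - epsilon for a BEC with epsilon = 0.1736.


C = 1 - epsilon = 1 - 0.1736 = 0.8264

0.8264 bits


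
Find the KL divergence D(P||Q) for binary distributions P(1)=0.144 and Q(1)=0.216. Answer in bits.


KL = p*log2(p/q) + (1-p)*log2((1-p)/(1-q)) = 0.144*log2(0.144/0.216) + 0.856*log2(0.856/0.784) = 0.0243

0.0243 bits


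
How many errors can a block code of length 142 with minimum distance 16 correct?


Correction capability = floor((d-1)/2) = floor((16-1)/2) = 7

7 errors


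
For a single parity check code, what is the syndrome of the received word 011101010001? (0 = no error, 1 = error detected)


Syndrome = XOR of all bits = 0 XOR 1 XOR 1 XOR 1 XOR 0 XOR 1 XOR 0 XOR 1 XOR 0 XOR 0 XOR 0 XOR 1 = 0

0


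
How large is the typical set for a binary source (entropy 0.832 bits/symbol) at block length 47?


log2|A_typical| = nH = 47 * 0.832 = 39.104, so |A_typical| ~ 2^39.104 = 5.908e+11

5.908e+11


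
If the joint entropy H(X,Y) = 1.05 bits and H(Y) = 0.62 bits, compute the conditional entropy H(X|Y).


H(X|Y) = H(X,Y) - H(Y) = 1.05 - 0.62 = 0.43

0.43 bits


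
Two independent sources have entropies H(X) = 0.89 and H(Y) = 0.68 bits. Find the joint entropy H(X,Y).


For independent variables, H(X,Y) = H(X) + H(Y) = 0.89 + 0.68 = 1.57

1.57 bits


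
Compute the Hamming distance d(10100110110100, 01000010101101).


Count differing positions: ^ ^ ^ . . ^ . . . ^ ^ . . ^ = 7 differences

7


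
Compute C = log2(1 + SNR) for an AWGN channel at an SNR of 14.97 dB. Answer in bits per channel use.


SNR_linear = 10^(14.97/10) = 31.4051; C = log2(1 + SNR_linear) = log2(1 + 31.4051) = 5.0181

5.0181 bits/channel use


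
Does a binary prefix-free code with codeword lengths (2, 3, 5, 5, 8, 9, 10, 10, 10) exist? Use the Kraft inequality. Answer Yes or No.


Kraft sum = sum(2^(-l_i)) = 0.4463, need <= 1. Result: satisfied (a binary prefix-free code with these lengths exists)

Yes


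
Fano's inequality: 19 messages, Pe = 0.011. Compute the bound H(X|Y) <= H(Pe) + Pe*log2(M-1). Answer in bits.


H(Pe) = -Pe*log2(Pe) - (1-Pe)*log2(1-Pe) = -0.011*log2(0.011) - 0.989*log2(0.989) = 0.071570 + 0.015782 = 0.0874. Pe*log2(M-1) = 0.011*log2(18) = 0.045869. Bound = H(Pe) + Pe*log2(M-1) = 0.071570 + 0.015782 + 0.045869 = 0.1332

0.1332 bits


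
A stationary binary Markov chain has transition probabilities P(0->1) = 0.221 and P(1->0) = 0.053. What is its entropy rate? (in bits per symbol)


Stationary distribution: pi_0 = p10/(p01+p10) = 0.1934, pi_1 = 0.8066. Entropy rate H' = pi_0*H(p01) + pi_1*H(p10) = 0.1934*0.762 + 0.8066*0.299 = 0.3886

0.3886 bits/symbol


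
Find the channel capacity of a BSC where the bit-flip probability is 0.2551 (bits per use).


H(p) = -p*log2(p) - (1-p)*log2(1-p) = -0.2551*log2(0.2551) - 0.7449*log2(0.7449) = 0.502768 + 0.316494 = 0.8193. C = 1 - H(p) = 1 - 0.8193 = 0.1807

0.1807 bits


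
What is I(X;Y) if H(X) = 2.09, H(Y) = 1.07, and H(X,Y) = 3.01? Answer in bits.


I(X;Y) = H(X) + H(Y) - H(X,Y) = 2.09 + 1.07 - 3.01 = 0.15

0.15 bits


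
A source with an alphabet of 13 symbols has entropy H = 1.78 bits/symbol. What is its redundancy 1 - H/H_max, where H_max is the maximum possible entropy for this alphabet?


H_max = log2(K) = log2(13) = 3.7004 bits/symbol. Redundancy = 1 - H/H_max = 1 - 1.78/3.7004 = 1 - 0.481 = 0.519

0.519


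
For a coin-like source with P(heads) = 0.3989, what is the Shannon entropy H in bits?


H = -p*log2(p) - (1-p)*log2(1-p). -0.3989*log2(0.3989) = 0.528902; -0.6011*log2(0.6011) = 0.441402. H = 0.528902 + 0.441402 = 0.9703

0.9703 bits


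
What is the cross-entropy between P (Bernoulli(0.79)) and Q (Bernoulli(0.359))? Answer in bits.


H(P,Q) = -p*log2(q) - (1-p)*log2(1-q). -0.79*log2(0.359) = 1.167576; -0.21*log2(0.641) = 0.134737. H(P,Q) = 1.167576 + 0.134737 = 1.3023

1.3023 bits


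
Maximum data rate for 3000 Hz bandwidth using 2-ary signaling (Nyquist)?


Rate = 2 * B * log2(M) = 2 * 3000 * 1.0 = 6000.0

6000.0 bps


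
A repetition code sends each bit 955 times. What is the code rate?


Rate = k/n = 1/955

1/955


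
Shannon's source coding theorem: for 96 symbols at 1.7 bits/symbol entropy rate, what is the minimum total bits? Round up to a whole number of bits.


Minimum bits >= n * H = 96 * 1.7 = 163.2, rounded up to a whole number of bits = 164

164 bits


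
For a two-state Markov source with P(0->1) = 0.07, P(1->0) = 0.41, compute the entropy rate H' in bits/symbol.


Stationary distribution: pi_0 = p10/(p01+p10) = 0.8542, pi_1 = 0.1458. Entropy rate H' = pi_0*H(p01) + pi_1*H(p10) = 0.8542*0.3659 + 0.1458*0.9765 = 0.455

0.455 bits/symbol


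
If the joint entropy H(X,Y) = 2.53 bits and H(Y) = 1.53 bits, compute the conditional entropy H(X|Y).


H(X|Y) = H(X,Y) - H(Y) = 2.53 - 1.53 = 1.0

1.0 bits


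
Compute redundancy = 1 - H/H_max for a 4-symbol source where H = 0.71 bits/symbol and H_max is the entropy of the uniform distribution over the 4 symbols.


H_max = log2(K) = log2(4) = 2.0 bits/symbol. Redundancy = 1 - H/H_max = 1 - 0.71/2.0 = 1 - 0.355 = 0.645

0.645


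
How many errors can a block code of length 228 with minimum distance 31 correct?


Correction capability = floor((d-1)/2) = floor((31-1)/2) = 15

15 errors


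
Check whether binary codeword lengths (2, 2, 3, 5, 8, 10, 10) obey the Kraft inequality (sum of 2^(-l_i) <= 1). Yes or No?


Kraft sum = sum(2^(-l_i)) = 0.6621, need <= 1. Result: satisfied (a binary prefix-free code with these lengths exists)

Yes


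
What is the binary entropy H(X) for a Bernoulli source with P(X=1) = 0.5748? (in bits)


H = -p*log2(p) - (1-p)*log2(1-p). -0.5748*log2(0.5748) = 0.459189; -0.4252*log2(0.4252) = 0.524606. H = 0.459189 + 0.524606 = 0.9838

0.9838 bits


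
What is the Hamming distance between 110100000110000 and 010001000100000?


Count differing positions: ^ . . ^ . ^ . . . . ^ . . . . = 4 differences

4


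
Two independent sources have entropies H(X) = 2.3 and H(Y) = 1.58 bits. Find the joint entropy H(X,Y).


For independent variables, H(X,Y) = H(X) + H(Y) = 2.3 + 1.58 = 3.88

3.88 bits


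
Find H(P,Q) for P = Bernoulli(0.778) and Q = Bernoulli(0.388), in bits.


H(P,Q) = -p*log2(q) - (1-p)*log2(1-q). -0.778*log2(0.388) = 1.062648; -0.222*log2(0.612) = 0.157264. H(P,Q) = 1.062648 + 0.157264 = 1.2199

1.2199 bits


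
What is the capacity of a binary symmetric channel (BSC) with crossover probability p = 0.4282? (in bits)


H(p) = -p*log2(p) - (1-p)*log2(1-p) = -0.4282*log2(0.4282) - 0.5718*log2(0.5718) = 0.523964 + 0.461110 = 0.9851. C = 1 - H(p) = 1 - 0.9851 = 0.0149

0.0149 bits


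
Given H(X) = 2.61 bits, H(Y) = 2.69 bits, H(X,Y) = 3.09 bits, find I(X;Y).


I(X;Y) = H(X) + H(Y) - H(X,Y) = 2.61 + 2.69 - 3.09 = 2.21

2.21 bits


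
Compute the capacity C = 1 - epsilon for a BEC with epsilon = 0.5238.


C = 1 - epsilon = 1 - 0.5238 = 0.4762

0.4762 bits


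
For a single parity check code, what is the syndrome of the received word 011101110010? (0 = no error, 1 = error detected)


Syndrome = XOR of all bits = 0 XOR 1 XOR 1 XOR 1 XOR 0 XOR 1 XOR 1 XOR 1 XOR 0 XOR 0 XOR 1 XOR 0 = 1

1


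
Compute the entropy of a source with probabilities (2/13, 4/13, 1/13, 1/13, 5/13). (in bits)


H = -sum(p_i * log2(p_i)). Terms: -(2/13)*log2(2/13) = 0.415452; -(4/13)*log2(4/13) = 0.523212; -(1/13)*log2(1/13) = 0.284649; -(1/13)*log2(1/13) = 0.284649; -(5/13)*log2(5/13) = 0.530197. H = 0.415452 + 0.523212 + 0.284649 + 0.284649 + 0.530197 = 2.0382

2.0382 bits


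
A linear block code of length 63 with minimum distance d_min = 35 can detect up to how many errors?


Detection capability = d_min - 1 = 35 - 1 = 34

34 errors


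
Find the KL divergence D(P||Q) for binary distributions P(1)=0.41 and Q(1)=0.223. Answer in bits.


KL = p*log2(p/q) + (1-p)*log2((1-p)/(1-q)) = 0.41*log2(0.41/0.223) + 0.59*log2(0.59/0.777) = 0.1259

0.1259 bits


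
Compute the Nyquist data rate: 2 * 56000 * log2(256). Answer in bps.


Rate = 2 * B * log2(M) = 2 * 56000 * 8.0 = 896000.0

896000.0 bps


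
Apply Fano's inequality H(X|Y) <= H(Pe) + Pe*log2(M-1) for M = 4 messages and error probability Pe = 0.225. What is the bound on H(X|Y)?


H(Pe) = -Pe*log2(Pe) - (1-Pe)*log2(1-Pe) = -0.225*log2(0.225) - 0.775*log2(0.775) = 0.484201 + 0.284992 = 0.7692. Pe*log2(M-1) = 0.225*log2(3) = 0.356617. Bound = H(Pe) + Pe*log2(M-1) = 0.484201 + 0.284992 + 0.356617 = 1.1258

1.1258 bits


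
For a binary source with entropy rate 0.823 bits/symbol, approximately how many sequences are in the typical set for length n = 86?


log2|A_typical| = nH = 86 * 0.823 = 70.778, so |A_typical| ~ 2^70.778 = 2.024e+21

2.024e+21


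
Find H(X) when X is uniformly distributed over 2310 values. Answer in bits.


H = log2(n) = log2(2310) = 11.1737

11.1737 bits


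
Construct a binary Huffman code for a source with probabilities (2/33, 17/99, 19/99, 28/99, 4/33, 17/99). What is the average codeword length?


Huffman construction (repeatedly merge the two least-probable nodes; each merge adds 1 bit to every symbol beneath it): 2/33 + 4/33 = 2/11; 17/99 + 17/99 = 34/99; 2/11 + 19/99 = 37/99; 28/99 + 34/99 = 62/99; 37/99 + 62/99 = 1. Resulting codeword lengths (in the order the probabilities were given): (3, 3, 2, 2, 3, 3). L_avg = sum(p_i * l_i) = 2/33*3 + 17/99*3 + 19/99*2 + 28/99*2 + 4/33*3 + 17/99*3 = 250/99 = 2.5253

2.5253 bits


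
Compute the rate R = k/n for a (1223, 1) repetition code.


Rate = k/n = 1/1223

1/1223


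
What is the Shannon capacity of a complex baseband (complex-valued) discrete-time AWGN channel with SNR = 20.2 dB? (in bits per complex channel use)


SNR_linear = 10^(20.2/10) = 104.7129; C = log2(1 + SNR_linear) = log2(1 + 104.7129) = 6.724

6.724 bits/channel use


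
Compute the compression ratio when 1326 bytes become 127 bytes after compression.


Ratio = original / compressed = 1326 / 127 = 10.4409

10.4409


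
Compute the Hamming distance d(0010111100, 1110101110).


Count differing positions: ^ ^ . . . ^ . . ^ . = 4 differences

4


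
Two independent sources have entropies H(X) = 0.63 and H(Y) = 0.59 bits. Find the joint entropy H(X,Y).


For independent variables, H(X,Y) = H(X) + H(Y) = 0.63 + 0.59 = 1.22

1.22 bits


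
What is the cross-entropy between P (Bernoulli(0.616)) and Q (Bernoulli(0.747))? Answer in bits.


H(P,Q) = -p*log2(q) - (1-p)*log2(1-q). -0.616*log2(0.747) = 0.259225; -0.384*log2(0.253) = 0.761392. H(P,Q) = 0.259225 + 0.761392 = 1.0206

1.0206 bits


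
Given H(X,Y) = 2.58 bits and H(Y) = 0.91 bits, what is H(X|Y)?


H(X|Y) = H(X,Y) - H(Y) = 2.58 - 0.91 = 1.67

1.67 bits


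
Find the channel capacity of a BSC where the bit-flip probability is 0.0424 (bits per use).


H(p) = -p*log2(p) - (1-p)*log2(1-p) = -0.0424*log2(0.0424) - 0.9576*log2(0.9576) = 0.193335 + 0.059855 = 0.2532. C = 1 - H(p) = 1 - 0.2532 = 0.7468

0.7468 bits


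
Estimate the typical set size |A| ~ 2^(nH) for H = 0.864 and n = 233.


log2|A_typical| = nH = 233 * 0.864 = 201.312, so |A_typical| ~ 2^201.312 = 3.990e+60

3.990e+60


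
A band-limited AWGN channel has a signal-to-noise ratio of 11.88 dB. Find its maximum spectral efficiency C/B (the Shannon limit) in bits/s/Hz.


SNR_linear = 10^(11.88/10) = 15.417; C/B = log2(1 + SNR_linear) = log2(1 + 15.417) = 4.0371

4.0371 bits/s/Hz


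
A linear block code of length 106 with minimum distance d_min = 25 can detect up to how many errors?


Detection capability = d_min - 1 = 25 - 1 = 24

24 errors


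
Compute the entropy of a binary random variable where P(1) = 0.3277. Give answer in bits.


H = -p*log2(p) - (1-p)*log2(1-p). -0.3277*log2(0.3277) = 0.527450; -0.6723*log2(0.6723) = 0.385109. H = 0.527450 + 0.385109 = 0.9126

0.9126 bits


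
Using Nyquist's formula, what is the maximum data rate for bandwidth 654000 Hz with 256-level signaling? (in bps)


Rate = 2 * B * log2(M) = 2 * 654000 * 8.0 = 10464000.0

10464000.0 bps


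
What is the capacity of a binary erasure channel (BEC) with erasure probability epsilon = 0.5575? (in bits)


C = 1 - epsilon = 1 - 0.5575 = 0.4425

0.4425 bits


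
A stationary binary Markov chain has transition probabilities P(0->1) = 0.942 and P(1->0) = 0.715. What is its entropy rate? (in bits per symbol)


Stationary distribution: pi_0 = p10/(p01+p10) = 0.4315, pi_1 = 0.5685. Entropy rate H' = pi_0*H(p01) + pi_1*H(p10) = 0.4315*0.3195 + 0.5685*0.8622 = 0.628

0.628 bits/symbol


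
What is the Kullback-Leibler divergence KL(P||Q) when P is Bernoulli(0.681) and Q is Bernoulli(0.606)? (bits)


KL = p*log2(p/q) + (1-p)*log2((1-p)/(1-q)) = 0.681*log2(0.681/0.606) + 0.319*log2(0.319/0.394) = 0.0175

0.0175 bits


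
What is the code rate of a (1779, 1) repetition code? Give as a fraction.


Rate = k/n = 1/1779

1/1779


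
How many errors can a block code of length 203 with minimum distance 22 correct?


Correction capability = floor((d-1)/2) = floor((22-1)/2) = 10

10 errors


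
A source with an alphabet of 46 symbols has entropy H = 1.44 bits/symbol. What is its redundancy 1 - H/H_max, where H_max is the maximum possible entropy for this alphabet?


H_max = log2(K) = log2(46) = 5.5236 bits/symbol. Redundancy = 1 - H/H_max = 1 - 1.44/5.5236 = 1 - 0.2607 = 0.7393

0.7393


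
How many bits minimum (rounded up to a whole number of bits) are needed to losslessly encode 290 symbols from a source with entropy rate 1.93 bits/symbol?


Minimum bits >= n * H = 290 * 1.93 = 559.7, rounded up to a whole number of bits = 560

560 bits


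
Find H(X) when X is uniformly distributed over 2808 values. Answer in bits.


H = log2(n) = log2(2808) = 11.4553

11.4553 bits


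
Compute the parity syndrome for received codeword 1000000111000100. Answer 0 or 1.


Syndrome = XOR of all bits = 1 XOR 0 XOR 0 XOR 0 XOR 0 XOR 0 XOR 0 XOR 1 XOR 1 XOR 1 XOR 0 XOR 0 XOR 0 XOR 1 XOR 0 XOR 0 = 1

1


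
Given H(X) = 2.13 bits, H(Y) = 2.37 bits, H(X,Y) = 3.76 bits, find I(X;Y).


I(X;Y) = H(X) + H(Y) - H(X,Y) = 2.13 + 2.37 - 3.76 = 0.74

0.74 bits


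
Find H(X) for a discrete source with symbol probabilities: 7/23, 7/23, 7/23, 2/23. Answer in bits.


H = -sum(p_i * log2(p_i)). Terms: -(7/23)*log2(7/23) = 0.522324; -(7/23)*log2(7/23) = 0.522324; -(7/23)*log2(7/23) = 0.522324; -(2/23)*log2(2/23) = 0.306397. H = 0.522324 + 0.522324 + 0.522324 + 0.306397 = 1.8734

1.8734 bits


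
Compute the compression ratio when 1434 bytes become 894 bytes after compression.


Ratio = original / compressed = 1434 / 894 = 1.604

1.604


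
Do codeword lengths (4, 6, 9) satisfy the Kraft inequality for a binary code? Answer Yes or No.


Kraft sum = sum(2^(-l_i)) = 0.0801, need <= 1. Result: satisfied (a binary prefix-free code with these lengths exists)

Yes


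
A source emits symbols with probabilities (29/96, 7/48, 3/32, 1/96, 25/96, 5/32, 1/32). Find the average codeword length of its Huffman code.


Huffman construction (repeatedly merge the two least-probable nodes; each merge adds 1 bit to every symbol beneath it): 1/96 + 1/32 = 1/24; 1/24 + 3/32 = 13/96; 13/96 + 7/48 = 9/32; 5/32 + 25/96 = 5/12; 9/32 + 29/96 = 7/12; 5/12 + 7/12 = 1. Resulting codeword lengths (in the order the probabilities were given): (2, 3, 4, 5, 2, 2, 5). L_avg = sum(p_i * l_i) = 29/96*2 + 7/48*3 + 3/32*4 + 1/96*5 + 25/96*2 + 5/32*2 + 1/32*5 = 59/24 = 2.4583

2.4583 bits


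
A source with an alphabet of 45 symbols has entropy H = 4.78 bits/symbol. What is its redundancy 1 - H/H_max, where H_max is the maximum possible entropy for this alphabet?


H_max = log2(K) = log2(45) = 5.4919 bits/symbol. Redundancy = 1 - H/H_max = 1 - 4.78/5.4919 = 1 - 0.8704 = 0.1296

0.1296


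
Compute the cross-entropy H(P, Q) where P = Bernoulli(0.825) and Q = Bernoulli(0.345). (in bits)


H(P,Q) = -p*log2(q) - (1-p)*log2(1-q). -0.825*log2(0.345) = 1.266649; -0.175*log2(0.655) = 0.106826. H(P,Q) = 1.266649 + 0.106826 = 1.3735

1.3735 bits


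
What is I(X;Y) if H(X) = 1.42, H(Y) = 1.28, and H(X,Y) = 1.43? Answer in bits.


I(X;Y) = H(X) + H(Y) - H(X,Y) = 1.42 + 1.28 - 1.43 = 1.27

1.27 bits


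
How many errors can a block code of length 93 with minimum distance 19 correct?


Correction capability = floor((d-1)/2) = floor((19-1)/2) = 9

9 errors


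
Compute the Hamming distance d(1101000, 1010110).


Count differing positions: . ^ ^ ^ ^ ^ . = 5 differences

5


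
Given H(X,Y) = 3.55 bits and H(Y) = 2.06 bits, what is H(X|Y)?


H(X|Y) = H(X,Y) - H(Y) = 3.55 - 2.06 = 1.49

1.49 bits


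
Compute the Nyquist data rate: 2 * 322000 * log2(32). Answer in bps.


Rate = 2 * B * log2(M) = 2 * 322000 * 5.0 = 3220000.0

3220000.0 bps


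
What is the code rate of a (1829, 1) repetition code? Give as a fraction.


Rate = k/n = 1/1829

1/1829


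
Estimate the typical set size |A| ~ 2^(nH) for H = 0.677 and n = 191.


log2|A_typical| = nH = 191 * 0.677 = 129.307, so |A_typical| ~ 2^129.307 = 8.419e+38

8.419e+38


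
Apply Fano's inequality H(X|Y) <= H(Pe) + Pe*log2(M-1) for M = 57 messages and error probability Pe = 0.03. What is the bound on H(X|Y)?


H(Pe) = -Pe*log2(Pe) - (1-Pe)*log2(1-Pe) = -0.03*log2(0.03) - 0.97*log2(0.97) = 0.151767 + 0.042625 = 0.1944. Pe*log2(M-1) = 0.03*log2(56) = 0.174221. Bound = H(Pe) + Pe*log2(M-1) = 0.151767 + 0.042625 + 0.174221 = 0.3686

0.3686 bits


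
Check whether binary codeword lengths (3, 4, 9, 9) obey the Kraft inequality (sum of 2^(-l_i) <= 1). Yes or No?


Kraft sum = sum(2^(-l_i)) = 0.1914, need <= 1. Result: satisfied (a binary prefix-free code with these lengths exists)

Yes


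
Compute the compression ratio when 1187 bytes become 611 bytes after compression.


Ratio = original / compressed = 1187 / 611 = 1.9427

1.9427


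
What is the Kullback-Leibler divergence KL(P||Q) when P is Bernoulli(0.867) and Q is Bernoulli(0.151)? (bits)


KL = p*log2(p/q) + (1-p)*log2((1-p)/(1-q)) = 0.867*log2(0.867/0.151) + 0.133*log2(0.133/0.849) = 1.8304

1.8304 bits


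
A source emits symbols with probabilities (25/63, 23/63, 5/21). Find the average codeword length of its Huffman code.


Huffman construction (repeatedly merge the two least-probable nodes; each merge adds 1 bit to every symbol beneath it): 5/21 + 23/63 = 38/63; 25/63 + 38/63 = 1. Resulting codeword lengths (in the order the probabilities were given): (1, 2, 2). L_avg = sum(p_i * l_i) = 25/63*1 + 23/63*2 + 5/21*2 = 101/63 = 1.6032

1.6032 bits


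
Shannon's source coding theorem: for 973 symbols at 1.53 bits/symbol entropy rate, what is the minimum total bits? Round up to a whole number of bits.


Minimum bits >= n * H = 973 * 1.53 = 1488.69, rounded up to a whole number of bits = 1489

1489 bits


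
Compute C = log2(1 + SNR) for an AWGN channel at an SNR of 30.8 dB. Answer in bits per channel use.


SNR_linear = 10^(30.8/10) = 1202.2644; C = log2(1 + SNR_linear) = log2(1 + 1202.2644) = 10.2327

10.2327 bits/channel use


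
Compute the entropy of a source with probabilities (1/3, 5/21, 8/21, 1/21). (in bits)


H = -sum(p_i * log2(p_i)). Terms: -(1/3)*log2(1/3) = 0.528321; -(5/21)*log2(5/21) = 0.492950; -(8/21)*log2(8/21) = 0.530407; -(1/21)*log2(1/21) = 0.209158. H = 0.528321 + 0.492950 + 0.530407 + 0.209158 = 1.7608

1.7608 bits


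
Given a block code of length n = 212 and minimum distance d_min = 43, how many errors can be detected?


Detection capability = d_min - 1 = 43 - 1 = 42

42 errors


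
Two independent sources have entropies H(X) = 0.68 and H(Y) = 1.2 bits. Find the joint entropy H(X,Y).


For independent variables, H(X,Y) = H(X) + H(Y) = 0.68 + 1.2 = 1.88

1.88 bits


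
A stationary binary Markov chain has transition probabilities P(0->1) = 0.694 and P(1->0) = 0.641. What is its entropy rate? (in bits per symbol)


Stationary distribution: pi_0 = p10/(p01+p10) = 0.4801, pi_1 = 0.5199. Entropy rate H' = pi_0*H(p01) + pi_1*H(p10) = 0.4801*0.8885 + 0.5199*0.9418 = 0.9162

0.9162 bits/symbol


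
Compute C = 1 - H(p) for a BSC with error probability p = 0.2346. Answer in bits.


H(p) = -p*log2(p) - (1-p)*log2(1-p) = -0.2346*log2(0.2346) - 0.7654*log2(0.7654) = 0.490719 + 0.295226 = 0.7859. C = 1 - H(p) = 1 - 0.7859 = 0.2141

0.2141 bits


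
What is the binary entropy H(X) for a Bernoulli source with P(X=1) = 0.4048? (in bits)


H = -p*log2(p) - (1-p)*log2(1-p). -0.4048*log2(0.4048) = 0.528150; -0.5952*log2(0.5952) = 0.445539. H = 0.528150 + 0.445539 = 0.9737

0.9737 bits


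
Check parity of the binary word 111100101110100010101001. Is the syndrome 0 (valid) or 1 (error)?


Syndrome = XOR of all bits = 1 XOR 1 XOR 1 XOR 1 XOR 0 XOR 0 XOR 1 XOR 0 XOR 1 XOR 1 XOR 1 XOR 0 XOR 1 XOR 0 XOR 0 XOR 0 XOR 1 XOR 0 XOR 1 XOR 0 XOR 1 XOR 0 XOR 0 XOR 1 = 1

1


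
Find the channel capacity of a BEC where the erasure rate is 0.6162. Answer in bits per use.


C = 1 - epsilon = 1 - 0.6162 = 0.3838

0.3838 bits


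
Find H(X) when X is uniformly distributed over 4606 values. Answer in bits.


H = log2(n) = log2(4606) = 12.1693

12.1693 bits


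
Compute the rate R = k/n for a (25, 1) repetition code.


Rate = k/n = 1/25

1/25


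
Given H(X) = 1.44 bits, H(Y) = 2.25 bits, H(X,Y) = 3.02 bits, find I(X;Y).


I(X;Y) = H(X) + H(Y) - H(X,Y) = 1.44 + 2.25 - 3.02 = 0.67

0.67 bits


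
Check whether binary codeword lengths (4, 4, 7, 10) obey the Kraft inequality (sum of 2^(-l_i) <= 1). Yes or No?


Kraft sum = sum(2^(-l_i)) = 0.1338, need <= 1. Result: satisfied (a binary prefix-free code with these lengths exists)

Yes


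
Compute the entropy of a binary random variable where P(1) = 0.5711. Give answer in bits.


H = -p*log2(p) - (1-p)*log2(1-p). -0.5711*log2(0.5711) = 0.461554; -0.4289*log2(0.4289) = 0.523810. H = 0.461554 + 0.523810 = 0.9854

0.9854 bits


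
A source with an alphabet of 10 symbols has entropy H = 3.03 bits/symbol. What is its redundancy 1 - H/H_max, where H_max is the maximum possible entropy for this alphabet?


H_max = log2(K) = log2(10) = 3.3219 bits/symbol. Redundancy = 1 - H/H_max = 1 - 3.03/3.3219 = 1 - 0.9121 = 0.0879

0.0879


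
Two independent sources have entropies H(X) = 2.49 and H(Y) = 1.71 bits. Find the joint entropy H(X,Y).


For independent variables, H(X,Y) = H(X) + H(Y) = 2.49 + 1.71 = 4.2

4.2 bits


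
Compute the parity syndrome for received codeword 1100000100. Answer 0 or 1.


Syndrome = XOR of all bits = 1 XOR 1 XOR 0 XOR 0 XOR 0 XOR 0 XOR 0 XOR 1 XOR 0 XOR 0 = 1

1


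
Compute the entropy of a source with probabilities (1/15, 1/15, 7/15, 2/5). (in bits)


H = -sum(p_i * log2(p_i)). Terms: -(1/15)*log2(1/15) = 0.260459; -(1/15)*log2(1/15) = 0.260459; -(7/15)*log2(7/15) = 0.513117; -(2/5)*log2(2/5) = 0.528771. H = 0.260459 + 0.260459 + 0.513117 + 0.528771 = 1.5628

1.5628 bits


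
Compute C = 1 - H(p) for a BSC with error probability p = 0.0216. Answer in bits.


H(p) = -p*log2(p) - (1-p)*log2(1-p) = -0.0216*log2(0.0216) - 0.9784*log2(0.9784) = 0.119509 + 0.030823 = 0.1503. C = 1 - H(p) = 1 - 0.1503 = 0.8497

0.8497 bits


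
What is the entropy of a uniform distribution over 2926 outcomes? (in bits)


H = log2(n) = log2(2926) = 11.5147

11.5147 bits


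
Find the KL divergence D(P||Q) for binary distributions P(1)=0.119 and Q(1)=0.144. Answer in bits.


KL = p*log2(p/q) + (1-p)*log2((1-p)/(1-q)) = 0.119*log2(0.119/0.144) + 0.881*log2(0.881/0.856) = 0.0039

0.0039 bits


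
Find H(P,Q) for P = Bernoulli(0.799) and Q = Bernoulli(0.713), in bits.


H(P,Q) = -p*log2(q) - (1-p)*log2(1-q). -0.799*log2(0.713) = 0.389933; -0.201*log2(0.287) = 0.361976. H(P,Q) = 0.389933 + 0.361976 = 0.7519

0.7519 bits


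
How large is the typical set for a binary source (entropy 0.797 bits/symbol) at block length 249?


log2|A_typical| = nH = 249 * 0.797 = 198.453, so |A_typical| ~ 2^198.453 = 5.499e+59

5.499e+59


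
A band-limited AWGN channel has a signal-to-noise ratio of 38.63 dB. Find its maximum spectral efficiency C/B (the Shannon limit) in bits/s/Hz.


SNR_linear = 10^(38.63/10) = 7294.5751; C/B = log2(1 + SNR_linear) = log2(1 + 7294.5751) = 12.8328

12.8328 bits/s/Hz


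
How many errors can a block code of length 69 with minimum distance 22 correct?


Correction capability = floor((d-1)/2) = floor((22-1)/2) = 10

10 errors


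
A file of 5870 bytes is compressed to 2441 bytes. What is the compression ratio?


Ratio = original / compressed = 5870 / 2441 = 2.4048

2.4048


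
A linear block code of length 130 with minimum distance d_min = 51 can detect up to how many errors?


Detection capability = d_min - 1 = 51 - 1 = 50

50 errors


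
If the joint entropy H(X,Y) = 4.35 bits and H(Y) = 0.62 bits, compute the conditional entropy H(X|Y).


H(X|Y) = H(X,Y) - H(Y) = 4.35 - 0.62 = 3.73

3.73 bits


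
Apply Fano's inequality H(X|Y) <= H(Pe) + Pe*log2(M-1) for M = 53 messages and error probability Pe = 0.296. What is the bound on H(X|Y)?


H(Pe) = -Pe*log2(Pe) - (1-Pe)*log2(1-Pe) = -0.296*log2(0.296) - 0.704*log2(0.704) = 0.519874 + 0.356472 = 0.8763. Pe*log2(M-1) = 0.296*log2(52) = 1.687330. Bound = H(Pe) + Pe*log2(M-1) = 0.519874 + 0.356472 + 1.687330 = 2.5637

2.5637 bits


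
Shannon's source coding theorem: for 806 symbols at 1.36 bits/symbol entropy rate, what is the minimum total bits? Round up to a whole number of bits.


Minimum bits >= n * H = 806 * 1.36 = 1096.16, rounded up to a whole number of bits = 1097

1097 bits


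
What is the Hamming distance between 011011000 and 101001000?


Count differing positions: ^ ^ . . ^ . . . . = 3 differences

3


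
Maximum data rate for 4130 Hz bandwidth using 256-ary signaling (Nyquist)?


Rate = 2 * B * log2(M) = 2 * 4130 * 8.0 = 66080.0

66080.0 bps


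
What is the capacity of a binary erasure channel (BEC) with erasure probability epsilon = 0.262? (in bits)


C = 1 - epsilon = 1 - 0.262 = 0.738

0.738 bits


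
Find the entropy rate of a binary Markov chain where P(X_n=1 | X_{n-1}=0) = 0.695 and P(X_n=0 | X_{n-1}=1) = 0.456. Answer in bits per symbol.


Stationary distribution: pi_0 = p10/(p01+p10) = 0.3962, pi_1 = 0.6038. Entropy rate H' = pi_0*H(p01) + pi_1*H(p10) = 0.3962*0.8873 + 0.6038*0.9944 = 0.952

0.952 bits/symbol


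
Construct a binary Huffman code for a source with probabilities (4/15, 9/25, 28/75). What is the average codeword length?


Huffman construction (repeatedly merge the two least-probable nodes; each merge adds 1 bit to every symbol beneath it): 4/15 + 9/25 = 47/75; 28/75 + 47/75 = 1. Resulting codeword lengths (in the order the probabilities were given): (2, 2, 1). L_avg = sum(p_i * l_i) = 4/15*2 + 9/25*2 + 28/75*1 = 122/75 = 1.6267

1.6267 bits


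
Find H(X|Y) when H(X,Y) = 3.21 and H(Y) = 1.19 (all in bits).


H(X|Y) = H(X,Y) - H(Y) = 3.21 - 1.19 = 2.02

2.02 bits


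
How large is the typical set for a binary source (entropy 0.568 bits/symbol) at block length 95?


log2|A_typical| = nH = 95 * 0.568 = 53.96, so |A_typical| ~ 2^53.96 = 1.752e+16

1.752e+16


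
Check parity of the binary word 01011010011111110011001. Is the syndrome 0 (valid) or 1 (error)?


Syndrome = XOR of all bits = 0 XOR 1 XOR 0 XOR 1 XOR 1 XOR 0 XOR 1 XOR 0 XOR 0 XOR 1 XOR 1 XOR 1 XOR 1 XOR 1 XOR 1 XOR 1 XOR 0 XOR 0 XOR 1 XOR 1 XOR 0 XOR 0 XOR 1 = 0

0


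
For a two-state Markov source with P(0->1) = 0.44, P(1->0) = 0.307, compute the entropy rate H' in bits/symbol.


Stationary distribution: pi_0 = p10/(p01+p10) = 0.411, pi_1 = 0.589. Entropy rate H' = pi_0*H(p01) + pi_1*H(p10) = 0.411*0.9896 + 0.589*0.8897 = 0.9307

0.9307 bits/symbol


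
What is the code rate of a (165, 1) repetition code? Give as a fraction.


Rate = k/n = 1/165

1/165


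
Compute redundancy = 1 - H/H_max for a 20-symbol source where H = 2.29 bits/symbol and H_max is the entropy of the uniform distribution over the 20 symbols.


H_max = log2(K) = log2(20) = 4.3219 bits/symbol. Redundancy = 1 - H/H_max = 1 - 2.29/4.3219 = 1 - 0.5299 = 0.4701

0.4701


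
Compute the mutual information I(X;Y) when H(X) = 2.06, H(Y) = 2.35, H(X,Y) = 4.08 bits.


I(X;Y) = H(X) + H(Y) - H(X,Y) = 2.06 + 2.35 - 4.08 = 0.33

0.33 bits


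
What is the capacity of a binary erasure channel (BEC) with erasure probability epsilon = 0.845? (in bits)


C = 1 - epsilon = 1 - 0.845 = 0.155

0.155 bits


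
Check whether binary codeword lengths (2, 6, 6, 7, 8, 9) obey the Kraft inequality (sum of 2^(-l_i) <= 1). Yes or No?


Kraft sum = sum(2^(-l_i)) = 0.2949, need <= 1. Result: satisfied (a binary prefix-free code with these lengths exists)

Yes


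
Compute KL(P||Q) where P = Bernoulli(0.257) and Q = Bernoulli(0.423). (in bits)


KL = p*log2(p/q) + (1-p)*log2((1-p)/(1-q)) = 0.257*log2(0.257/0.423) + 0.743*log2(0.743/0.577) = 0.0863

0.0863 bits


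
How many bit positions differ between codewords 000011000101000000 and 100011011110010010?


Count differing positions: ^ . . . . . . ^ ^ . ^ ^ . ^ . . ^ . = 7 differences

7


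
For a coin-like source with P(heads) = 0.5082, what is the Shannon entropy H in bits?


H = -p*log2(p) - (1-p)*log2(1-p). -0.5082*log2(0.5082) = 0.496273; -0.4918*log2(0.4918) = 0.503533. H = 0.496273 + 0.503533 = 0.9998

0.9998 bits


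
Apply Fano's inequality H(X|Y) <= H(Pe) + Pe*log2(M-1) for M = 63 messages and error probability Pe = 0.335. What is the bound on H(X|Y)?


H(Pe) = -Pe*log2(Pe) - (1-Pe)*log2(1-Pe) = -0.335*log2(0.335) - 0.665*log2(0.665) = 0.528552 + 0.391402 = 0.92. Pe*log2(M-1) = 0.335*log2(62) = 1.994656. Bound = H(Pe) + Pe*log2(M-1) = 0.528552 + 0.391402 + 1.994656 = 2.9146

2.9146 bits


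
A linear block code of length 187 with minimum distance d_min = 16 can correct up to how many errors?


Correction capability = floor((d-1)/2) = floor((16-1)/2) = 7

7 errors


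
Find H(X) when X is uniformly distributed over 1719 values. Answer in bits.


H = log2(n) = log2(1719) = 10.7474

10.7474 bits


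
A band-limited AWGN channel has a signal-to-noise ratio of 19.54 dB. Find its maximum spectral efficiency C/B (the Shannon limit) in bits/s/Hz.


SNR_linear = 10^(19.54/10) = 89.9498; C/B = log2(1 + SNR_linear) = log2(1 + 89.9498) = 6.507

6.507 bits/s/Hz


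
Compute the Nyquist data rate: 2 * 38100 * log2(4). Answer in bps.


Rate = 2 * B * log2(M) = 2 * 38100 * 2.0 = 152400.0

152400.0 bps


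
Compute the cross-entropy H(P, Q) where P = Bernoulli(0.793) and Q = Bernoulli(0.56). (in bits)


H(P,Q) = -p*log2(q) - (1-p)*log2(1-q). -0.793*log2(0.56) = 0.663346; -0.207*log2(0.44) = 0.245176. H(P,Q) = 0.663346 + 0.245176 = 0.9085

0.9085 bits


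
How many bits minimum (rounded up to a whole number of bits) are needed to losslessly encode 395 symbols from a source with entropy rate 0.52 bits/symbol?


Minimum bits >= n * H = 395 * 0.52 = 205.4, rounded up to a whole number of bits = 206

206 bits


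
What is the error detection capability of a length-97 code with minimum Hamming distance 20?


Detection capability = d_min - 1 = 20 - 1 = 19

19 errors


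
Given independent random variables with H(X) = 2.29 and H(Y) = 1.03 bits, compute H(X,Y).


For independent variables, H(X,Y) = H(X) + H(Y) = 2.29 + 1.03 = 3.32

3.32 bits


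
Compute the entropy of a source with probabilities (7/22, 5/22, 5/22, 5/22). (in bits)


H = -sum(p_i * log2(p_i)). Terms: -(7/22)*log2(7/22) = 0.525661; -(5/22)*log2(5/22) = 0.485796; -(5/22)*log2(5/22) = 0.485796; -(5/22)*log2(5/22) = 0.485796. H = 0.525661 + 0.485796 + 0.485796 + 0.485796 = 1.983

1.983 bits


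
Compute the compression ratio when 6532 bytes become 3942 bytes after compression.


Ratio = original / compressed = 6532 / 3942 = 1.657

1.657


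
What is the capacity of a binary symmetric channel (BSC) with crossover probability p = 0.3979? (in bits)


H(p) = -p*log2(p) - (1-p)*log2(1-p) = -0.3979*log2(0.3979) - 0.6021*log2(0.6021) = 0.529017 + 0.440692 = 0.9697. C = 1 - H(p) = 1 - 0.9697 = 0.0303

0.0303 bits


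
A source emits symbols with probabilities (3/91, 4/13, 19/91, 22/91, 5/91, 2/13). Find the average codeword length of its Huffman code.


Huffman construction (repeatedly merge the two least-probable nodes; each merge adds 1 bit to every symbol beneath it): 3/91 + 5/91 = 8/91; 8/91 + 2/13 = 22/91; 19/91 + 22/91 = 41/91; 22/91 + 4/13 = 50/91; 41/91 + 50/91 = 1. Resulting codeword lengths (in the order the probabilities were given): (4, 2, 2, 2, 4, 3). L_avg = sum(p_i * l_i) = 3/91*4 + 4/13*2 + 19/91*2 + 22/91*2 + 5/91*4 + 2/13*3 = 212/91 = 2.3297

2.3297 bits


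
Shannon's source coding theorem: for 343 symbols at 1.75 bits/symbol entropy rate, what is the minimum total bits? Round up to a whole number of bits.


Minimum bits >= n * H = 343 * 1.75 = 600.25, rounded up to a whole number of bits = 601

601 bits


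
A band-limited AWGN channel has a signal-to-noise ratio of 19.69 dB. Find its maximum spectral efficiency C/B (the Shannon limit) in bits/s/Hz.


SNR_linear = 10^(19.69/10) = 93.1108; C/B = log2(1 + SNR_linear) = log2(1 + 93.1108) = 6.5563

6.5563 bits/s/Hz


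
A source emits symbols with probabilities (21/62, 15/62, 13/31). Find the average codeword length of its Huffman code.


Huffman construction (repeatedly merge the two least-probable nodes; each merge adds 1 bit to every symbol beneath it): 15/62 + 21/62 = 18/31; 13/31 + 18/31 = 1. Resulting codeword lengths (in the order the probabilities were given): (2, 2, 1). L_avg = sum(p_i * l_i) = 21/62*2 + 15/62*2 + 13/31*1 = 49/31 = 1.5806

1.5806 bits


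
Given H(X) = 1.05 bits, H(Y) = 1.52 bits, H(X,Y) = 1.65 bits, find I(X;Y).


I(X;Y) = H(X) + H(Y) - H(X,Y) = 1.05 + 1.52 - 1.65 = 0.92

0.92 bits


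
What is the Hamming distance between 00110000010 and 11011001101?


Count differing positions: ^ ^ ^ . ^ . . ^ ^ ^ ^ = 8 differences

8


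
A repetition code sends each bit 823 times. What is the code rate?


Rate = k/n = 1/823

1/823


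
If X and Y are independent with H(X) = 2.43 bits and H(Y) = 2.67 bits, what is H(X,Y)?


For independent variables, H(X,Y) = H(X) + H(Y) = 2.43 + 2.67 = 5.1

5.1 bits


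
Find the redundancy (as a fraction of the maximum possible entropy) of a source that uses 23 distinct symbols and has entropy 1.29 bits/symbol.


H_max = log2(K) = log2(23) = 4.5236 bits/symbol. Redundancy = 1 - H/H_max = 1 - 1.29/4.5236 = 1 - 0.2852 = 0.7148

0.7148


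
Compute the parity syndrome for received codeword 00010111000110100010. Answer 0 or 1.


Syndrome = XOR of all bits = 0 XOR 0 XOR 0 XOR 1 XOR 0 XOR 1 XOR 1 XOR 1 XOR 0 XOR 0 XOR 0 XOR 1 XOR 1 XOR 0 XOR 1 XOR 0 XOR 0 XOR 0 XOR 1 XOR 0 = 0

0


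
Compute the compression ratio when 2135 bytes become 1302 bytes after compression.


Ratio = original / compressed = 2135 / 1302 = 1.6398

1.6398


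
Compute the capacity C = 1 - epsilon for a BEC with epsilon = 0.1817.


C = 1 - epsilon = 1 - 0.1817 = 0.8183

0.8183 bits


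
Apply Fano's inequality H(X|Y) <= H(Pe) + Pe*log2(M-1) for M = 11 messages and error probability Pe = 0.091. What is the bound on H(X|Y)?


H(Pe) = -Pe*log2(Pe) - (1-Pe)*log2(1-Pe) = -0.091*log2(0.091) - 0.909*log2(0.909) = 0.314677 + 0.125122 = 0.4398. Pe*log2(M-1) = 0.091*log2(10) = 0.302295. Bound = H(Pe) + Pe*log2(M-1) = 0.314677 + 0.125122 + 0.302295 = 0.7421

0.7421 bits


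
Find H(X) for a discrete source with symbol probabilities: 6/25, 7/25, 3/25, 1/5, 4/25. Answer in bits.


H = -sum(p_i * log2(p_i)). Terms: -(6/25)*log2(6/25) = 0.494134; -(7/25)*log2(7/25) = 0.514220; -(3/25)*log2(3/25) = 0.367067; -(1/5)*log2(1/5) = 0.464386; -(4/25)*log2(4/25) = 0.423017. H = 0.494134 + 0.514220 + 0.367067 + 0.464386 + 0.423017 = 2.2628

2.2628 bits


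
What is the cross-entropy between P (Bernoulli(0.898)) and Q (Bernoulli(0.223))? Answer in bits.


H(P,Q) = -p*log2(q) - (1-p)*log2(1-q). -0.898*log2(0.223) = 1.944066; -0.102*log2(0.777) = 0.037129. H(P,Q) = 1.944066 + 0.037129 = 1.9812

1.9812 bits


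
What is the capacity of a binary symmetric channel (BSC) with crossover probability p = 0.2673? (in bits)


H(p) = -p*log2(p) - (1-p)*log2(1-p) = -0.2673*log2(0.2673) - 0.7327*log2(0.7327) = 0.508797 + 0.328767 = 0.8376. C = 1 - H(p) = 1 - 0.8376 = 0.1624

0.1624 bits


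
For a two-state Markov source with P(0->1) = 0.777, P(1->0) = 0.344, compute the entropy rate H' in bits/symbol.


Stationary distribution: pi_0 = p10/(p01+p10) = 0.3069, pi_1 = 0.6931. Entropy rate H' = pi_0*H(p01) + pi_1*H(p10) = 0.3069*0.7656 + 0.6931*0.9286 = 0.8786

0.8786 bits/symbol


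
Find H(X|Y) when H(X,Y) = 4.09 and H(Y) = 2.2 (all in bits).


H(X|Y) = H(X,Y) - H(Y) = 4.09 - 2.2 = 1.89

1.89 bits


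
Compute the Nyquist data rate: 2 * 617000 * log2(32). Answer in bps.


Rate = 2 * B * log2(M) = 2 * 617000 * 5.0 = 6170000.0

6170000.0 bps
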